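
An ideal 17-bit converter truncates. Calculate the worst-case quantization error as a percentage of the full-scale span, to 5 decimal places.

0.00076 %

Truncating → worst-case error = 1 LSB = V_FS/2^17, so 100/131072 = 0.000762939 % of full scale.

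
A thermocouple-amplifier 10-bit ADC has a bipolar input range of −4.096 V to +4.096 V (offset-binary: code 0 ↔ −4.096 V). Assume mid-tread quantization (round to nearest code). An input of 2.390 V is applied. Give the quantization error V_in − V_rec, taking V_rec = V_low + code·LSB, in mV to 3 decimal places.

-2.000 mV

Step size: 8.192 V ÷ 2^10 = 8.000 mV.
(V_in − V_low)/LSB = (2.390 − (−4.096))/0.008 = 810.7500 → code 811 (round).
Reconstructed: 2.392 V.
Difference: -0.002 V → -2.000 mV.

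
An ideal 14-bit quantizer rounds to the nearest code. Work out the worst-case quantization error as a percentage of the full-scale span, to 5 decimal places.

0.00305 %

Rounding → worst-case error = ½ LSB = V_FS/2^15, so 100/32768 = 0.00305176 % of full scale.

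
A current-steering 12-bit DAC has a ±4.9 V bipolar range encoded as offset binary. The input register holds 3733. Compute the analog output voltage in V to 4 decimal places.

4.0315 V

LSB = 9.8 V / 2^12 = 2.393 mV.
V_out = (−4.9) + 3733 × 0.00239258 V = 4.03149 V.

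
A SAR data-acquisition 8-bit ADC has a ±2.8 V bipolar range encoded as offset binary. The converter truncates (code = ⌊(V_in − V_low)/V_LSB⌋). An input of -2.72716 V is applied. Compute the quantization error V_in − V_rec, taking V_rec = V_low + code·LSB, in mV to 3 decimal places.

One LSB is 5.6 V / 256 = 21.875 mV.
Scaled input = 3.3298 LSBs, so code = 3.
Reconstructed: -2.734375 V.
Difference: 0.007215 V → 7.215 mV.

7.215 mV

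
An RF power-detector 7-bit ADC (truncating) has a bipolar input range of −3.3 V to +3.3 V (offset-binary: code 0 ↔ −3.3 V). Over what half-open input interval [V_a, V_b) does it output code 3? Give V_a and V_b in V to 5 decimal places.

[-3.14531 V, -3.09375 V)

LSB = 6.6/2^7 = 51.562 mV.
V_a = V_low + 3·LSB = -3.14531 V; V_b = V_low + 4·LSB = -3.09375 V.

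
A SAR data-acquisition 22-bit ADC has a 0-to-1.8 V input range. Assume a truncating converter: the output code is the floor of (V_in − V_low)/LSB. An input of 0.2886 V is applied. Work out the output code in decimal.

LSB = 1.8 V / 4194304 = 0.43 µV.
(V_in − V_low)/LSB = (0.2886 − 0) / 4.29153e-07 = 672486.741.
So the output code is 672486.

code 672486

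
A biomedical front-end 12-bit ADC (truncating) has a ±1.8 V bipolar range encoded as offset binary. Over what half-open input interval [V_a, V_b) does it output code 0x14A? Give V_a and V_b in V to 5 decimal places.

[-1.50996 V, -1.50908 V)

LSB = 3.6/2^12 = 0.879 mV.
Code 0x14A = 330 decimal.
V_a = V_low + 330·LSB = -1.50996 V; V_b = V_low + 331·LSB = -1.50908 V.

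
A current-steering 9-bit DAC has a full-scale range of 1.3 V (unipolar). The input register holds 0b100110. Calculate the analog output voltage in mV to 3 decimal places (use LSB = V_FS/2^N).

96.484 mV

LSB = 1.3 V / 2^9 = 2.539 mV.
Code 0b100110 = 38 decimal.
V_out = 0 + 38 × 0.00253906 V = 0.0964844 V.
= 96.484 mV.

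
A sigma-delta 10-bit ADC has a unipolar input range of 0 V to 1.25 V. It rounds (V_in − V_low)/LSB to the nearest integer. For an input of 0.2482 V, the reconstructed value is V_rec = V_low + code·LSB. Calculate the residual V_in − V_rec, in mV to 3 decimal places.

0.397 mV

LSB = 1.25/2^10 = 1.221 mV.
(0.2482 − 0)/0.0012207 = 203.3254; round gives code 203.
Code 203 maps back to 0 + 203×0.0012207 V = 0.24780273 V.
Difference: 0.000397266 V → 0.397 mV.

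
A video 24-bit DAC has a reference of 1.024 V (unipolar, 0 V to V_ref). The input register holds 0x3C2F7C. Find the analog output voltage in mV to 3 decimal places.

LSB = 1.024 V / 2^24 = 0.06 µV.
Code 0x3C2F7C = 3944316 decimal.
V_out = 0 + 3944316 × 6.10352e-08 V = 0.240742 V.
= 240.742 mV.

240.742 mV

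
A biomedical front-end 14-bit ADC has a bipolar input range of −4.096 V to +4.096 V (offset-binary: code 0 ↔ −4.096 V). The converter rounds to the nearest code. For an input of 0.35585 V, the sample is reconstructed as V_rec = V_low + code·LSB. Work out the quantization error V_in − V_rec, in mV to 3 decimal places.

LSB = 8.192/2^14 = 0.500 mV.
(V_in − V_low)/LSB = (0.35585 − (−4.096))/0.0005 = 8903.7000 → code 8904 (round).
V_rec = (−4.096) + 8904·0.0005 = 0.356 V.
V_in − V_rec = -0.00015 V = -0.150 mV.

-0.150 mV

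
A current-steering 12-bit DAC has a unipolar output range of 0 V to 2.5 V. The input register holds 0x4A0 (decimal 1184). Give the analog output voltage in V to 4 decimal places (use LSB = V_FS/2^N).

LSB = 2.5 V / 2^12 = 0.610 mV.
Code 0x4A0 = 1184 decimal.
V_out = 0 + 1184 × 0.000610352 V = 0.722656 V.

0.7227 V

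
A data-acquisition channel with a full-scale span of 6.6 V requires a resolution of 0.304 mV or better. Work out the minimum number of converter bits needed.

15 bits

Number of steps required ≥ 6.6 V / 0.304 mV = 21710.53.
Need 2^N ≥ 21710.53; 2^14 = 16384, 2^15 = 32768.
Minimum N = 15.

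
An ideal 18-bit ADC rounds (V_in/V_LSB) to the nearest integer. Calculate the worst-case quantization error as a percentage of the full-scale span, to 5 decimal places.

0.00019 %

Rounding → worst-case error = ½ LSB = V_FS/2^19, so 100/524288 = 0.000190735 % of full scale.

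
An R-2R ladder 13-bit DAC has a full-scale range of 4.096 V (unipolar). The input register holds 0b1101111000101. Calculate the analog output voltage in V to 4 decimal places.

LSB = 4.096 V / 2^13 = 0.500 mV.
Code 0b1101111000101 = 7109 decimal.
V_out = 0 + 7109 × 0.0005 V = 3.5545 V.

3.5545 V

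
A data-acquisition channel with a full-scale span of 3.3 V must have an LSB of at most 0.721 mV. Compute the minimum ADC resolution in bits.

13 bits

Number of steps required ≥ 3.3 V / 0.721 mV = 4576.98.
Need 2^N ≥ 4576.98; 2^12 = 4096, 2^13 = 8192.
Minimum N = 13.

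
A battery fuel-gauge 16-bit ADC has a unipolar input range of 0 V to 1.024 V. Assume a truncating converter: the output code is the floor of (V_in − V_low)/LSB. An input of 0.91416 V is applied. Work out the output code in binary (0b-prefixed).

LSB = 1.024 V / 65536 = 15.62 µV.
(V_in − V_low)/LSB = (0.91416 − 0) / 1.5625e-05 = 58506.240.
So the output code is 58506.
In binary (0b-prefixed): 0b1110010010001010.

code 0b1110010010001010 (decimal 58506)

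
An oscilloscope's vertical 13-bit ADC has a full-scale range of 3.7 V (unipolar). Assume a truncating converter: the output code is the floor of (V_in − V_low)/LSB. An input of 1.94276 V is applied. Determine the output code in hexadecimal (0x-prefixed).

code 0x10CD (decimal 4301)

With 8192 levels over 3.7 V, one step is 451.66 µV.
(V_in − V_low)/LSB = (1.94276 − 0) / 0.00045166 = 4301.376.
Floor → code 4301.
In hexadecimal (0x-prefixed): 0x10CD.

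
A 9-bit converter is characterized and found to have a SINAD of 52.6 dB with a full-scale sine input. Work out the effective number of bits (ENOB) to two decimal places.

ENOB = (SINAD − 1.76) / 6.02 = (52.6 − 1.76)/6.02 = 8.445.

8.45 bits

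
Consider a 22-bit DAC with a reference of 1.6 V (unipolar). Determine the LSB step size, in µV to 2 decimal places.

0.38 µV

Full-scale span = 1.6 V.
LSB = 1.6 / 2^22 = 1.6 / 4194304 = 3.8147e-07 V = 0.38 µV.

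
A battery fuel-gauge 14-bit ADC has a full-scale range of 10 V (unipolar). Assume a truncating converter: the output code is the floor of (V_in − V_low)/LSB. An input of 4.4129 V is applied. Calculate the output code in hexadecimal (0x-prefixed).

LSB = 10 V / 16384 = 0.610 mV.
(4.4129 − 0) / 0.000610352 = 7230.095 LSBs.
Floor → code 7230.
In hexadecimal (0x-prefixed): 0x1C3E.

code 0x1C3E (decimal 7230)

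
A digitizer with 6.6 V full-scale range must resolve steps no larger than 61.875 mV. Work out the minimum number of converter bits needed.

7 bits

Number of steps required ≥ 6.6 V / 61.875 mV = 106.67.
Need 2^N ≥ 106.67; 2^6 = 64, 2^7 = 128.
Minimum N = 7.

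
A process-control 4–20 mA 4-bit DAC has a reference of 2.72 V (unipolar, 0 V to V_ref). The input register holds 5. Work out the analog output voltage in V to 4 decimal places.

LSB = 2.72 V / 2^4 = 170.000 mV.
V_out = 0 + 5 × 0.17 V = 0.85 V.

0.8500 V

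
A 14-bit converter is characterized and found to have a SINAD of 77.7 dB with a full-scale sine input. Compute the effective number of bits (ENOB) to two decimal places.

12.61 bits

ENOB = (SINAD − 1.76) / 6.02 = (77.7 − 1.76)/6.02 = 12.615.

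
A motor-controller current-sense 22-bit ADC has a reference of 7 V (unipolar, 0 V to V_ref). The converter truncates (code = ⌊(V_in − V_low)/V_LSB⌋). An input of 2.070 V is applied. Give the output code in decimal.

LSB = 7 V / 4194304 = 1.67 µV.
(2.070 − 0) / 1.66893e-06 = 1240315.611 LSBs.
⌊·⌋(1240315.611) = 1240315.

code 1240315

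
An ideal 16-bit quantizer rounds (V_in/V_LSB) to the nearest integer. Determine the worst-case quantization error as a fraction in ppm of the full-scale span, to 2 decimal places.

Rounding → worst-case error = ½ LSB = V_FS/2^17, so 1e+06/131072 = 7.62939 ppm of full scale.

7.63 ppm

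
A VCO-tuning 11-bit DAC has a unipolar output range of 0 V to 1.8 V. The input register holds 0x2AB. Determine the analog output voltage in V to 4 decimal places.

0.6003 V

LSB = 1.8 V / 2^11 = 0.879 mV.
Code 0x2AB = 683 decimal.
V_out = 0 + 683 × 0.000878906 V = 0.600293 V.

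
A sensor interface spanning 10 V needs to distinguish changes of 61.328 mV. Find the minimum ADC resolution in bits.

Number of steps required ≥ 10 V / 61.328 mV = 163.06.
Need 2^N ≥ 163.06; 2^7 = 128, 2^8 = 256.
Minimum N = 8.

8 bits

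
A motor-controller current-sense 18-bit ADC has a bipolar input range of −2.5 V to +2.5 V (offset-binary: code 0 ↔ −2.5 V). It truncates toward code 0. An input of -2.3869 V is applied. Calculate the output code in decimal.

With 262144 levels over 5 V, one step is 19.07 µV.
Input sits at 5929.697 steps above V_low.
⌊·⌋(5929.697) = 5929.

code 5929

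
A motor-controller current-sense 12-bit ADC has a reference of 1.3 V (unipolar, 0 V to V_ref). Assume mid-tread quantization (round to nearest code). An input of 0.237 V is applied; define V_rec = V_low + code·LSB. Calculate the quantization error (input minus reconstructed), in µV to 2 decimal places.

Step size: 1.3 V ÷ 2^12 = 317.38 µV.
(0.237 − 0)/0.000317383 = 746.7323; round gives code 747.
V_rec = 0 + 747·0.000317383 = 0.23708496 V.
Error = 0.237 − 0.23708496 = -8.49609e-05 V = -84.96 µV.

-84.96 µV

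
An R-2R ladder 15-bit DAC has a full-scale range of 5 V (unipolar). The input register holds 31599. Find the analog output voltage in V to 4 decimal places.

4.8216 V

LSB = 5 V / 2^15 = 152.59 µV.
V_out = 0 + 31599 × 0.000152588 V = 4.82162 V.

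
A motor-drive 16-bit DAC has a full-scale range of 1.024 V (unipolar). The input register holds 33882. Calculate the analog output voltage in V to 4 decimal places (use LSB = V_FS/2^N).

0.5294 V

LSB = 1.024 V / 2^16 = 15.62 µV.
V_out = 0 + 33882 × 1.5625e-05 V = 0.529406 V.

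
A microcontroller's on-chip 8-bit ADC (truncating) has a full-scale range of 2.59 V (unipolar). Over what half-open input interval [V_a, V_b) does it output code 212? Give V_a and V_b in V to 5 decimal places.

[2.14484 V, 2.15496 V)

LSB = 2.59/2^8 = 10.117 mV.
V_a = V_low + 212·LSB = 2.14484 V; V_b = V_low + 213·LSB = 2.15496 V.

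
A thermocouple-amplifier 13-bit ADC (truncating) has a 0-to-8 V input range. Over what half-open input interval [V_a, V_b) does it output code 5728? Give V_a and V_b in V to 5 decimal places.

LSB = 8/2^13 = 0.977 mV.
V_a = V_low + 5728·LSB = 5.59375 V; V_b = V_low + 5729·LSB = 5.59473 V.

[5.59375 V, 5.59473 V)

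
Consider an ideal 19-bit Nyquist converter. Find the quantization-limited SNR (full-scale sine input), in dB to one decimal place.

SNR ≈ 6.02·N + 1.76 dB = 6.02·19 + 1.76 = 116.14 dB.

116.1 dB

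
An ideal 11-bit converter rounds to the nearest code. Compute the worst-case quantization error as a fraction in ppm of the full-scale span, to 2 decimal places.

Rounding → worst-case error = ½ LSB = V_FS/2^12, so 1e+06/4096 = 244.141 ppm of full scale.

244.14 ppm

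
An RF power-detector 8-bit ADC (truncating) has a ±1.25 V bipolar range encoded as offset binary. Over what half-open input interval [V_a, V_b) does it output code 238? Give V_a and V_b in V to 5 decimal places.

LSB = 2.5/2^8 = 9.766 mV.
V_a = V_low + 238·LSB = 1.07422 V; V_b = V_low + 239·LSB = 1.08398 V.

[1.07422 V, 1.08398 V)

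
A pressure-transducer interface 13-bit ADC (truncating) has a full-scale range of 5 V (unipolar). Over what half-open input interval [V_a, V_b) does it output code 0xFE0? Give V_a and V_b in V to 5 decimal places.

[2.48047 V, 2.48108 V)

LSB = 5/2^13 = 0.610 mV.
Code 0xFE0 = 4064 decimal.
V_a = V_low + 4064·LSB = 2.48047 V; V_b = V_low + 4065·LSB = 2.48108 V.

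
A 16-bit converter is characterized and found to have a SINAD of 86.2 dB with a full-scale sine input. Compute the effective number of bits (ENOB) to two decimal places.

14.03 bits

ENOB = (SINAD − 1.76) / 6.02 = (86.2 − 1.76)/6.02 = 14.027.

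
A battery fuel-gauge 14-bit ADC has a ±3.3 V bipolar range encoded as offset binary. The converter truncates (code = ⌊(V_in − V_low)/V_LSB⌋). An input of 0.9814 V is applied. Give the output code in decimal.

Full-scale span = 6.6 V; LSB = 6.6/2^14 = 402.83 µV.
(0.9814 − (−3.3)) / 0.000402832 = 10628.251 LSBs.
So the output code is 10628.

code 10628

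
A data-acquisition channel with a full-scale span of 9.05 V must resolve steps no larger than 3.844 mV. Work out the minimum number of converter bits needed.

Number of steps required ≥ 9.05 V / 3.844 mV = 2354.32.
Need 2^N ≥ 2354.32; 2^11 = 2048, 2^12 = 4096.
Minimum N = 12.

12 bits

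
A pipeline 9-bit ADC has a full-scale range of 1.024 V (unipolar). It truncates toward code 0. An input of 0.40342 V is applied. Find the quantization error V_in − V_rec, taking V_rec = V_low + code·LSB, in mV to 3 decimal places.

1.420 mV

LSB = 1.024/2^9 = 2.000 mV.
(0.40342 − 0)/0.002 = 201.7100; ⌊·⌋ gives code 201.
Code 201 maps back to 0 + 201×0.002 V = 0.402 V.
V_in − V_rec = 0.00142 V = 1.420 mV.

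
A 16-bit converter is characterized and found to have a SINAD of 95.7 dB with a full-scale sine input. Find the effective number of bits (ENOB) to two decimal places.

ENOB = (SINAD − 1.76) / 6.02 = (95.7 − 1.76)/6.02 = 15.605.

15.60 bits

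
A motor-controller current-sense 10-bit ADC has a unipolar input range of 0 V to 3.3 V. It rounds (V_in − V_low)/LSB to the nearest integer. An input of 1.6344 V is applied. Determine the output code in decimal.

LSB = 3.3 V / 1024 = 3.223 mV.
(V_in − V_low)/LSB = (1.6344 − 0) / 0.00322266 = 507.159.
So the output code is 507.

code 507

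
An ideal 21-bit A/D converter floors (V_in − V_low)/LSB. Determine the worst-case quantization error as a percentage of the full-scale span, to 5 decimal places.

0.00005 %

Truncating → worst-case error = 1 LSB = V_FS/2^21, so 100/2097152 = 4.76837e-05 % of full scale.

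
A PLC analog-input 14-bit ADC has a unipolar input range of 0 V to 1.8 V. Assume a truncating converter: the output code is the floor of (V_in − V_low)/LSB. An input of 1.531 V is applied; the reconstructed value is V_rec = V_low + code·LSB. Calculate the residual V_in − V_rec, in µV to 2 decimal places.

Step size: 1.8 V ÷ 2^14 = 109.86 µV.
Scaled input = 13935.5022 LSBs, so code = 13935.
Code 13935 maps back to 0 + 13935×0.000109863 V = 1.5309448 V.
Difference: 5.51758e-05 V → 55.18 µV.

55.18 µV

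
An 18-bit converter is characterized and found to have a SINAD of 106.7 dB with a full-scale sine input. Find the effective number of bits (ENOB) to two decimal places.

17.43 bits

ENOB = (SINAD − 1.76) / 6.02 = (106.7 − 1.76)/6.02 = 17.432.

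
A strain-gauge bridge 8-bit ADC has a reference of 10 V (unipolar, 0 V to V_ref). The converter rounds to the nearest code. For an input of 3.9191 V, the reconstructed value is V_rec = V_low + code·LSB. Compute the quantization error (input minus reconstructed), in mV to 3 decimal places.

Step size: 10 V ÷ 2^8 = 39.062 mV.
Scaled input = 100.3290 LSBs, so code = 100.
V_rec = 0 + 100·0.0390625 = 3.90625 V.
Error = 3.9191 − 3.90625 = 0.01285 V = 12.850 mV.

12.850 mV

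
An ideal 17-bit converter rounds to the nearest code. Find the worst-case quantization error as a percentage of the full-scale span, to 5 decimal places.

Rounding → worst-case error = ½ LSB = V_FS/2^18, so 100/262144 = 0.00038147 % of full scale.

0.00038 %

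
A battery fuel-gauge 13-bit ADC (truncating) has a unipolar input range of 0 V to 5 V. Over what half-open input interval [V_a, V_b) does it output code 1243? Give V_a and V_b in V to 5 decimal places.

[0.75867 V, 0.75928 V)

LSB = 5/2^13 = 0.610 mV.
V_a = V_low + 1243·LSB = 0.758667 V; V_b = V_low + 1244·LSB = 0.759277 V.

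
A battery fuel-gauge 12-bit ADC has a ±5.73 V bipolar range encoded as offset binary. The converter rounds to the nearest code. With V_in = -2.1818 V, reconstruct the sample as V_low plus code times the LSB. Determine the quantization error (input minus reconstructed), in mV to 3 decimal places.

0.524 mV

LSB = 11.46/2^12 = 2.798 mV.
Scaled input = 1268.1874 LSBs, so code = 1268.
Code 1268 maps back to (−5.73) + 1268×0.00279785 V = -2.1823242 V.
V_in − V_rec = 0.000524219 V = 0.524 mV.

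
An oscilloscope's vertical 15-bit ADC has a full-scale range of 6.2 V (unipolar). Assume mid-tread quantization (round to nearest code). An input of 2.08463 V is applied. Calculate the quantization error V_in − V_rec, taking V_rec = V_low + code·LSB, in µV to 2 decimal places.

One LSB is 6.2 V / 32768 = 189.21 µV.
(V_in − V_low)/LSB = (2.08463 − 0)/0.000189209 = 11017.6058 → code 11018 (round).
Code 11018 maps back to 0 + 11018×0.000189209 V = 2.0847046 V.
Difference: -7.45898e-05 V → -74.59 µV.

-74.59 µV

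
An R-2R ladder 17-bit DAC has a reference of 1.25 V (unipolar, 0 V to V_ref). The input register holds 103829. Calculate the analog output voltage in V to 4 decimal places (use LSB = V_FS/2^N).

LSB = 1.25 V / 2^17 = 9.54 µV.
V_out = 0 + 103829 × 9.53674e-06 V = 0.990191 V.

0.9902 V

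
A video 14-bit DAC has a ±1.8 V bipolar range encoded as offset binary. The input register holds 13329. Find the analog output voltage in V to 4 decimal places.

LSB = 3.6 V / 2^14 = 219.73 µV.
V_out = (−1.8) + 13329 × 0.000219727 V = 1.12874 V.

1.1287 V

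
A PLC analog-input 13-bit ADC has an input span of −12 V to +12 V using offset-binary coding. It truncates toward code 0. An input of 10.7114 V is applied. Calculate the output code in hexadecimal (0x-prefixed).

code 0x1E48 (decimal 7752)

Full-scale span = 24 V; LSB = 24/2^13 = 2.930 mV.
Input sits at 7752.158 steps above V_low.
Floor → code 7752.
In hexadecimal (0x-prefixed): 0x1E48.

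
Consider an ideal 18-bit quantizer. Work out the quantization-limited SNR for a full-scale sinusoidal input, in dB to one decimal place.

SNR ≈ 6.02·N + 1.76 dB = 6.02·18 + 1.76 = 110.12 dB.

110.1 dB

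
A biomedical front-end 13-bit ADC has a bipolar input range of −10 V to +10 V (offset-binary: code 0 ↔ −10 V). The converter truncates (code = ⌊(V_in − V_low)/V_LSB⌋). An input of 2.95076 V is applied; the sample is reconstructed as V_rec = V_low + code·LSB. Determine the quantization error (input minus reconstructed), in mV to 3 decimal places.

One LSB is 20 V / 8192 = 2.441 mV.
Scaled input = 5304.6313 LSBs, so code = 5304.
Reconstructed: 2.9492188 V.
Error = 2.95076 − 2.9492188 = 0.00154125 V = 1.541 mV.

1.541 mV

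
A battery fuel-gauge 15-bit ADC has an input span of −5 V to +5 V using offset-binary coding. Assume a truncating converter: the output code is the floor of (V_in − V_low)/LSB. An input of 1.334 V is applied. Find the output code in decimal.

code 20755

Full-scale span = 10 V; LSB = 10/2^15 = 305.18 µV.
Input sits at 20755.251 steps above V_low.
Floor → code 20755.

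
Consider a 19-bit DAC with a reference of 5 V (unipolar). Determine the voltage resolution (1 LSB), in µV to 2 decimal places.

Full-scale span = 5 V.
LSB = 5 / 2^19 = 5 / 524288 = 9.53674e-06 V = 9.54 µV.

9.54 µV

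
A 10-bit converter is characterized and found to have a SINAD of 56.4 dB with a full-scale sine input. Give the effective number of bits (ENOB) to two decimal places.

9.08 bits

ENOB = (SINAD − 1.76) / 6.02 = (56.4 − 1.76)/6.02 = 9.076.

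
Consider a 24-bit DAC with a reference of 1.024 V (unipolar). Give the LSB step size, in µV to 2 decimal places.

Full-scale span = 1.024 V.
LSB = 1.024 / 2^24 = 1.024 / 16777216 = 6.10352e-08 V = 0.06 µV.

0.06 µV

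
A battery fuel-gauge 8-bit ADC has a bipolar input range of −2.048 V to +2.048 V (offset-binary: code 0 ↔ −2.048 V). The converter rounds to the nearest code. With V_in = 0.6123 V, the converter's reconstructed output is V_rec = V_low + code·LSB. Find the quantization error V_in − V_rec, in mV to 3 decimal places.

4.300 mV

Step size: 4.096 V ÷ 2^8 = 16.000 mV.
(V_in − V_low)/LSB = (0.6123 − (−2.048))/0.016 = 166.2688 → code 166 (round).
Reconstructed: 0.608 V.
Difference: 0.0043 V → 4.300 mV.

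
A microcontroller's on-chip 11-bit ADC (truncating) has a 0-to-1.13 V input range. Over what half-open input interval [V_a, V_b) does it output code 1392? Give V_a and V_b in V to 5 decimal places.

LSB = 1.13/2^11 = 0.552 mV.
V_a = V_low + 1392·LSB = 0.768047 V; V_b = V_low + 1393·LSB = 0.768599 V.

[0.76805 V, 0.76860 V)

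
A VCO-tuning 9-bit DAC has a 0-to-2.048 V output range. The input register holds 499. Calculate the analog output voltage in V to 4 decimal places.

LSB = 2.048 V / 2^9 = 4.000 mV.
V_out = 0 + 499 × 0.004 V = 1.996 V.

1.9960 V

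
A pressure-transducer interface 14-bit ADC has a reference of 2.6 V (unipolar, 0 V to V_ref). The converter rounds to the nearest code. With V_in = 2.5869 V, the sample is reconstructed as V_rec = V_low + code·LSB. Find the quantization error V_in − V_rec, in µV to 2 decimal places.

LSB = 2.6/2^14 = 158.69 µV.
(V_in − V_low)/LSB = (2.5869 − 0)/0.000158691 = 16301.4498 → code 16301 (round).
V_rec = 0 + 16301·0.000158691 = 2.5868286 V.
V_in − V_rec = 7.13867e-05 V = 71.39 µV.

71.39 µV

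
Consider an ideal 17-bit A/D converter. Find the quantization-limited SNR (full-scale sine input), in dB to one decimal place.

104.1 dB

SNR ≈ 6.02·N + 1.76 dB = 6.02·17 + 1.76 = 104.10 dB.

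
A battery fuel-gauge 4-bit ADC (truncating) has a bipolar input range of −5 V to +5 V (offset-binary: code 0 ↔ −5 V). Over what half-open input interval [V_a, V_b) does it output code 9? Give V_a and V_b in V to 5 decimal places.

LSB = 10/2^4 = 0.6250 V.
V_a = V_low + 9·LSB = 0.625 V; V_b = V_low + 10·LSB = 1.25 V.

[0.62500 V, 1.25000 V)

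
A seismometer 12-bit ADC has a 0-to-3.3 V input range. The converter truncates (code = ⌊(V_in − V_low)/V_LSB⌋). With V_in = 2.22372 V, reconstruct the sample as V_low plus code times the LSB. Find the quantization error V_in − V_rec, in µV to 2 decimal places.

87.19 µV

Step size: 3.3 V ÷ 2^12 = 0.806 mV.
Scaled input = 2760.1082 LSBs, so code = 2760.
V_rec = 0 + 2760·0.000805664 = 2.2236328 V.
Error = 2.22372 − 2.2236328 = 8.71875e-05 V = 87.19 µV.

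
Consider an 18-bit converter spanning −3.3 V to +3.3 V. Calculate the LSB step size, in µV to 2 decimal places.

25.18 µV

Full-scale span = 6.6 V.
LSB = 6.6 / 2^18 = 6.6 / 262144 = 2.5177e-05 V = 25.18 µV.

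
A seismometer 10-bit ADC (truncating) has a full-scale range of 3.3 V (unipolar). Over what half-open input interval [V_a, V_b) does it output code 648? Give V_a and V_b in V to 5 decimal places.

LSB = 3.3/2^10 = 3.223 mV.
V_a = V_low + 648·LSB = 2.08828 V; V_b = V_low + 649·LSB = 2.0915 V.

[2.08828 V, 2.09150 V)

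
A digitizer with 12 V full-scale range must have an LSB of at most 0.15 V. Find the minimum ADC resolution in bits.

7 bits

Number of steps required ≥ 12 V / 0.15 V = 80.00.
Need 2^N ≥ 80.00; 2^6 = 64, 2^7 = 128.
Minimum N = 7.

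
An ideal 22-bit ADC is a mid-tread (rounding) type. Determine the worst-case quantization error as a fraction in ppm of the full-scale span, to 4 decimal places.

Rounding → worst-case error = ½ LSB = V_FS/2^23, so 1e+06/8388608 = 0.119209 ppm of full scale.

0.1192 ppm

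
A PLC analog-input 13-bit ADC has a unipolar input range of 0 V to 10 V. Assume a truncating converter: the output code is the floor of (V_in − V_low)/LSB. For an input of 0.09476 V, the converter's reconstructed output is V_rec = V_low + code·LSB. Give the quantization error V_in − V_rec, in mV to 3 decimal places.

LSB = 10/2^13 = 1.221 mV.
(0.09476 − 0)/0.0012207 = 77.6274; ⌊·⌋ gives code 77.
Code 77 maps back to 0 + 77×0.0012207 V = 0.093994141 V.
V_in − V_rec = 0.000765859 V = 0.766 mV.

0.766 mV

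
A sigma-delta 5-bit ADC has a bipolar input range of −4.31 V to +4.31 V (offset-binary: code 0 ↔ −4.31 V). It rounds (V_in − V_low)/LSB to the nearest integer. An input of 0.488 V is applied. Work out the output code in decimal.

code 18

Full-scale span = 8.62 V; LSB = 8.62/2^5 = 269.375 mV.
(V_in − V_low)/LSB = (0.488 − (−4.31)) / 0.269375 = 17.812.
round(17.812) = 18.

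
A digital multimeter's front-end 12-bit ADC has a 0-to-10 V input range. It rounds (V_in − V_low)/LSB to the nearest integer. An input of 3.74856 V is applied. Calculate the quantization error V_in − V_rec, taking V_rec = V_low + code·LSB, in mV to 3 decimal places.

1.001 mV

Step size: 10 V ÷ 2^12 = 2.441 mV.
(V_in − V_low)/LSB = (3.74856 − 0)/0.00244141 = 1535.4102 → code 1535 (round).
Reconstructed: 3.7475586 V.
Error = 3.74856 − 3.7475586 = 0.00100141 V = 1.001 mV.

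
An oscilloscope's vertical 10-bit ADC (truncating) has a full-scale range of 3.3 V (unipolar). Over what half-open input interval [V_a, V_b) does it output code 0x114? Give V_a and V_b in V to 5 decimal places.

LSB = 3.3/2^10 = 3.223 mV.
Code 0x114 = 276 decimal.
V_a = V_low + 276·LSB = 0.889453 V; V_b = V_low + 277·LSB = 0.892676 V.

[0.88945 V, 0.89268 V)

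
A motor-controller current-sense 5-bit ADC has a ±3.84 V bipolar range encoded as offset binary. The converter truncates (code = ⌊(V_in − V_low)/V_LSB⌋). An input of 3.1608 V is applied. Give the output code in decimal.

With 32 levels over 7.68 V, one step is 240.000 mV.
(V_in − V_low)/LSB = (3.1608 − (−3.84)) / 0.24 = 29.170.
So the output code is 29.

code 29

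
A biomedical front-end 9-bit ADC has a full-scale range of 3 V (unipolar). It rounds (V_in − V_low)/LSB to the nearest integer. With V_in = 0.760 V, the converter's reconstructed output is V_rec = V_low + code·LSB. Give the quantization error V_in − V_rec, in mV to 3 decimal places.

-1.719 mV

One LSB is 3 V / 512 = 5.859 mV.
(V_in − V_low)/LSB = (0.760 − 0)/0.00585938 = 129.7067 → code 130 (round).
Code 130 maps back to 0 + 130×0.00585938 V = 0.76171875 V.
Difference: -0.00171875 V → -1.719 mV.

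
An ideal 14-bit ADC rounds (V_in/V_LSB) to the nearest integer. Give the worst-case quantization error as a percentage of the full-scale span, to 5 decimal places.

0.00305 %

Rounding → worst-case error = ½ LSB = V_FS/2^15, so 100/32768 = 0.00305176 % of full scale.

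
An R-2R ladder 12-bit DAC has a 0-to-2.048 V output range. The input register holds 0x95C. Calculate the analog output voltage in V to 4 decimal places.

1.1980 V

LSB = 2.048 V / 2^12 = 0.500 mV.
Code 0x95C = 2396 decimal.
V_out = 0 + 2396 × 0.0005 V = 1.198 V.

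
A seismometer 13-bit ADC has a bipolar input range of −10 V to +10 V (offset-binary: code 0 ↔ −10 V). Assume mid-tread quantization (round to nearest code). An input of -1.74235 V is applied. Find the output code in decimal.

With 8192 levels over 20 V, one step is 2.441 mV.
(V_in − V_low)/LSB = (-1.74235 − (−10)) / 0.00244141 = 3382.333.
round(3382.333) = 3382.

code 3382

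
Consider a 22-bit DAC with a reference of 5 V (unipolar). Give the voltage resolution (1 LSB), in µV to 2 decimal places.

1.19 µV

Full-scale span = 5 V.
LSB = 5 / 2^22 = 5 / 4194304 = 1.19209e-06 V = 1.19 µV.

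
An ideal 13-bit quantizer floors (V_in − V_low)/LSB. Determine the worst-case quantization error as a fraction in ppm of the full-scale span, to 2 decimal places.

Truncating → worst-case error = 1 LSB = V_FS/2^13, so 1e+06/8192 = 122.07 ppm of full scale.

122.07 ppm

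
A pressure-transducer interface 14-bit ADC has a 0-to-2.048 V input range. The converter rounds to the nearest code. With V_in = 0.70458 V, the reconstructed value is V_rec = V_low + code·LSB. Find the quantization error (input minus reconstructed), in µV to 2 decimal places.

One LSB is 2.048 V / 16384 = 125.00 µV.
(0.70458 − 0)/0.000125 = 5636.6400; round gives code 5637.
Code 5637 maps back to 0 + 5637×0.000125 V = 0.704625 V.
Difference: -4.5e-05 V → -45.00 µV.

-45.00 µV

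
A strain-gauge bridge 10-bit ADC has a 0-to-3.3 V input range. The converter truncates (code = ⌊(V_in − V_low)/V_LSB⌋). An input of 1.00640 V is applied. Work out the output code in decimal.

code 312

With 1024 levels over 3.3 V, one step is 3.223 mV.
Input sits at 312.289 steps above V_low.
⌊·⌋(312.289) = 312.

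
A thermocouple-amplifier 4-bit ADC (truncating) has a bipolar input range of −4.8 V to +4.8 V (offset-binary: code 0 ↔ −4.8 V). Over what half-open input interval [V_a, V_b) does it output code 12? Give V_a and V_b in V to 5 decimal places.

[2.40000 V, 3.00000 V)

LSB = 9.6/2^4 = 0.6000 V.
V_a = V_low + 12·LSB = 2.4 V; V_b = V_low + 13·LSB = 3 V.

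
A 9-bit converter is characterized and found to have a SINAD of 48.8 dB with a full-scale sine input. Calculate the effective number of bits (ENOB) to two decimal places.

ENOB = (SINAD − 1.76) / 6.02 = (48.8 − 1.76)/6.02 = 7.814.

7.81 bits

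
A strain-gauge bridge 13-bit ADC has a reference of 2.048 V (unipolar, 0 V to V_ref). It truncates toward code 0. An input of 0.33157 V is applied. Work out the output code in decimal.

code 1326

Full-scale span = 2.048 V; LSB = 2.048/2^13 = 250.00 µV.
(V_in − V_low)/LSB = (0.33157 − 0) / 0.00025 = 1326.280.
⌊·⌋(1326.280) = 1326.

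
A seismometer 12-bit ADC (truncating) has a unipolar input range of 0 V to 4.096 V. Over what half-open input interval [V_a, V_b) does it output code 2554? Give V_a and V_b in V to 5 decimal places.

LSB = 4.096/2^12 = 1.000 mV.
V_a = V_low + 2554·LSB = 2.554 V; V_b = V_low + 2555·LSB = 2.555 V.

[2.55400 V, 2.55500 V)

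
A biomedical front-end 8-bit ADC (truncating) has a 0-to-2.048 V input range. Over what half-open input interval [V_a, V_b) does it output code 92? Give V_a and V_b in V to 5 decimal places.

[0.73600 V, 0.74400 V)

LSB = 2.048/2^8 = 8.000 mV.
V_a = V_low + 92·LSB = 0.736 V; V_b = V_low + 93·LSB = 0.744 V.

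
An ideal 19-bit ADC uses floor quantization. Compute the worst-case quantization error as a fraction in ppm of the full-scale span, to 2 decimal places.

1.91 ppm

Truncating → worst-case error = 1 LSB = V_FS/2^19, so 1e+06/524288 = 1.90735 ppm of full scale.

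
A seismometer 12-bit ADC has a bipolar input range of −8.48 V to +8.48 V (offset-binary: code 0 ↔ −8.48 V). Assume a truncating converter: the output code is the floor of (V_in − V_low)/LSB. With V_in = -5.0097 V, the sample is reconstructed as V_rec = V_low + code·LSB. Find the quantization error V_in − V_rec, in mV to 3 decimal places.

0.456 mV

One LSB is 16.96 V / 4096 = 4.141 mV.
(-5.0097 − (−8.48))/0.00414063 = 838.1102; ⌊·⌋ gives code 838.
V_rec = (−8.48) + 838·0.00414063 = -5.0101562 V.
V_in − V_rec = 0.00045625 V = 0.456 mV.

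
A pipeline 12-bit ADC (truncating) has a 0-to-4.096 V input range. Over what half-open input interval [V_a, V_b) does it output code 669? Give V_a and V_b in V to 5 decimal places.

[0.66900 V, 0.67000 V)

LSB = 4.096/2^12 = 1.000 mV.
V_a = V_low + 669·LSB = 0.669 V; V_b = V_low + 670·LSB = 0.67 V.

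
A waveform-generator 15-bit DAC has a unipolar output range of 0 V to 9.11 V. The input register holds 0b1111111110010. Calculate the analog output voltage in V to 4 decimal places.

LSB = 9.11 V / 2^15 = 278.02 µV.
Code 0b1111111110010 = 8178 decimal.
V_out = 0 + 8178 × 0.000278015 V = 2.27361 V.

2.2736 V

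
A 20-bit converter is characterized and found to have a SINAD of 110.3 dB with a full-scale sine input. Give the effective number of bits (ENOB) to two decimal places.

18.03 bits

ENOB = (SINAD − 1.76) / 6.02 = (110.3 − 1.76)/6.02 = 18.030.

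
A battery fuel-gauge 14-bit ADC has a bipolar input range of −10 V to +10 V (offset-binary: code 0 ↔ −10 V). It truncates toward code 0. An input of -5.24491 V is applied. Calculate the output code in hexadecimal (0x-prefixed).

code 0xF37 (decimal 3895)

With 16384 levels over 20 V, one step is 1.221 mV.
(V_in − V_low)/LSB = (-5.24491 − (−10)) / 0.0012207 = 3895.370.
⌊·⌋(3895.370) = 3895.
In hexadecimal (0x-prefixed): 0xF37.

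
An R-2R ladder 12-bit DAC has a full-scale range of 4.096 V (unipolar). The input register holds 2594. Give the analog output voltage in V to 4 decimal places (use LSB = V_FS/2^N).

LSB = 4.096 V / 2^12 = 1.000 mV.
V_out = 0 + 2594 × 0.001 V = 2.594 V.

2.5940 V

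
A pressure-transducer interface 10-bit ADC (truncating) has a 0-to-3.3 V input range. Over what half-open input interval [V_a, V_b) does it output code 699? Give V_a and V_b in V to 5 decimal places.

[2.25264 V, 2.25586 V)

LSB = 3.3/2^10 = 3.223 mV.
V_a = V_low + 699·LSB = 2.25264 V; V_b = V_low + 700·LSB = 2.25586 V.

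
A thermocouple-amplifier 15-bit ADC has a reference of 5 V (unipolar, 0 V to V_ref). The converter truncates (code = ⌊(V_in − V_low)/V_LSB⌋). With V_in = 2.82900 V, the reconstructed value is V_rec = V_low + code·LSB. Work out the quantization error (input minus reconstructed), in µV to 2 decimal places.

LSB = 5/2^15 = 152.59 µV.
(2.82900 − 0)/0.000152588 = 18540.1344; ⌊·⌋ gives code 18540.
V_rec = 0 + 18540·0.000152588 = 2.8289795 V.
V_in − V_rec = 2.05078e-05 V = 20.51 µV.

20.51 µV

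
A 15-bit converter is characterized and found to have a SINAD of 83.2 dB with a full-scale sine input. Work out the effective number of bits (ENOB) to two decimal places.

ENOB = (SINAD − 1.76) / 6.02 = (83.2 − 1.76)/6.02 = 13.528.

13.53 bits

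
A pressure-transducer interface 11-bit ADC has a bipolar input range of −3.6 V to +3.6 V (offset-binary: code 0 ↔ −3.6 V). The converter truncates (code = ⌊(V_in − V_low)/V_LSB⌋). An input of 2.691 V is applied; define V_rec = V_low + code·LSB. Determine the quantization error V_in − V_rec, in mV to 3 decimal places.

1.547 mV

LSB = 7.2/2^11 = 3.516 mV.
(V_in − V_low)/LSB = (2.691 − (−3.6))/0.00351563 = 1789.4400 → code 1789 (floor).
Code 1789 maps back to (−3.6) + 1789×0.00351563 V = 2.6894531 V.
V_in − V_rec = 0.00154688 V = 1.547 mV.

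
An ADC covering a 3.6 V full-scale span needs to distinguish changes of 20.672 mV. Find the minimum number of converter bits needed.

Number of steps required ≥ 3.6 V / 20.672 mV = 174.15.
Need 2^N ≥ 174.15; 2^7 = 128, 2^8 = 256.
Minimum N = 8.

8 bits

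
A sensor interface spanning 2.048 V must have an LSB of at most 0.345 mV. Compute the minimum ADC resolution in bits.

Number of steps required ≥ 2.048 V / 0.345 mV = 5936.23.
Need 2^N ≥ 5936.23; 2^12 = 4096, 2^13 = 8192.
Minimum N = 13.

13 bits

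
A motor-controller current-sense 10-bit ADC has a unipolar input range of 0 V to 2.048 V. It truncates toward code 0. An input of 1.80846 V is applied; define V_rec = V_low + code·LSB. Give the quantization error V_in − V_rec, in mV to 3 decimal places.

0.460 mV

One LSB is 2.048 V / 1024 = 2.000 mV.
(1.80846 − 0)/0.002 = 904.2300; ⌊·⌋ gives code 904.
Reconstructed: 1.808 V.
Error = 1.80846 − 1.808 = 0.00046 V = 0.460 mV.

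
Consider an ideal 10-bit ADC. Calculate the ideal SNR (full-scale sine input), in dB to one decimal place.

SNR ≈ 6.02·N + 1.76 dB = 6.02·10 + 1.76 = 61.96 dB.

62.0 dB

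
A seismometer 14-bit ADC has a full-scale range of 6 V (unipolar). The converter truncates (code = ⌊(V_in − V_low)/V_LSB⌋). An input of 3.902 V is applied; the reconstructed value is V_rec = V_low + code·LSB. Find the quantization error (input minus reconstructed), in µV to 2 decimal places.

22.46 µV

LSB = 6/2^14 = 366.21 µV.
(V_in − V_low)/LSB = (3.902 − 0)/0.000366211 = 10655.0613 → code 10655 (floor).
Code 10655 maps back to 0 + 10655×0.000366211 V = 3.9019775 V.
Difference: 2.24609e-05 V → 22.46 µV.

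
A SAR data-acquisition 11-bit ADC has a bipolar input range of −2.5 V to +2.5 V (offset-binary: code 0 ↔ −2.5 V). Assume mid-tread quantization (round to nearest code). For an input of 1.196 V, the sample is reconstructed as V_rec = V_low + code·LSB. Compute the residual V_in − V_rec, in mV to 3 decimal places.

Step size: 5 V ÷ 2^11 = 2.441 mV.
(1.196 − (−2.5))/0.00244141 = 1513.8816; round gives code 1514.
V_rec = (−2.5) + 1514·0.00244141 = 1.1962891 V.
Error = 1.196 − 1.1962891 = -0.000289062 V = -0.289 mV.

-0.289 mV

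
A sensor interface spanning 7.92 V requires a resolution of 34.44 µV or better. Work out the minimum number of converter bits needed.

18 bits

Number of steps required ≥ 7.92 V / 34.44 µV = 229965.16.
Need 2^N ≥ 229965.16; 2^17 = 131072, 2^18 = 262144.
Minimum N = 18.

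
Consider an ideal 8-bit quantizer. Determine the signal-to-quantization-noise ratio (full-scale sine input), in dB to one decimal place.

49.9 dB

SNR ≈ 6.02·N + 1.76 dB = 6.02·8 + 1.76 = 49.92 dB.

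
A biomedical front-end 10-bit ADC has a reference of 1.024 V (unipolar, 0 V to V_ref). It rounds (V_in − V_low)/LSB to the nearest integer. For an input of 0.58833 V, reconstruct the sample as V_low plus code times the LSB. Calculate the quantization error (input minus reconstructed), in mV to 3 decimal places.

0.330 mV

One LSB is 1.024 V / 1024 = 1.000 mV.
(V_in − V_low)/LSB = (0.58833 − 0)/0.001 = 588.3300 → code 588 (round).
Code 588 maps back to 0 + 588×0.001 V = 0.588 V.
Difference: 0.00033 V → 0.330 mV.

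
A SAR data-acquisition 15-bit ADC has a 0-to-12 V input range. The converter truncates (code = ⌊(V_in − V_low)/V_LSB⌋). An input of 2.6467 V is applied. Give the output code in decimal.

code 7227

Full-scale span = 12 V; LSB = 12/2^15 = 366.21 µV.
(2.6467 − 0) / 0.000366211 = 7227.255 LSBs.
Floor → code 7227.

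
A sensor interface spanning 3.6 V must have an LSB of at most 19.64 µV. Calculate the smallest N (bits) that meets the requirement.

Number of steps required ≥ 3.6 V / 19.64 µV = 183299.39.
Need 2^N ≥ 183299.39; 2^17 = 131072, 2^18 = 262144.
Minimum N = 18.

18 bits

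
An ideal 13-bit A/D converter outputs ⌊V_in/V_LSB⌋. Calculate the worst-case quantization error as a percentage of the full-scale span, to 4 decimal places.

0.0122 %

Truncating → worst-case error = 1 LSB = V_FS/2^13, so 100/8192 = 0.012207 % of full scale.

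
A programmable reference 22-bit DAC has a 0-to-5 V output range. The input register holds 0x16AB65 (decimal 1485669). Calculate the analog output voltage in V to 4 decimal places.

LSB = 5 V / 2^22 = 1.19 µV.
Code 0x16AB65 = 1485669 decimal.
V_out = 0 + 1485669 × 1.19209e-06 V = 1.77106 V.

1.7711 V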